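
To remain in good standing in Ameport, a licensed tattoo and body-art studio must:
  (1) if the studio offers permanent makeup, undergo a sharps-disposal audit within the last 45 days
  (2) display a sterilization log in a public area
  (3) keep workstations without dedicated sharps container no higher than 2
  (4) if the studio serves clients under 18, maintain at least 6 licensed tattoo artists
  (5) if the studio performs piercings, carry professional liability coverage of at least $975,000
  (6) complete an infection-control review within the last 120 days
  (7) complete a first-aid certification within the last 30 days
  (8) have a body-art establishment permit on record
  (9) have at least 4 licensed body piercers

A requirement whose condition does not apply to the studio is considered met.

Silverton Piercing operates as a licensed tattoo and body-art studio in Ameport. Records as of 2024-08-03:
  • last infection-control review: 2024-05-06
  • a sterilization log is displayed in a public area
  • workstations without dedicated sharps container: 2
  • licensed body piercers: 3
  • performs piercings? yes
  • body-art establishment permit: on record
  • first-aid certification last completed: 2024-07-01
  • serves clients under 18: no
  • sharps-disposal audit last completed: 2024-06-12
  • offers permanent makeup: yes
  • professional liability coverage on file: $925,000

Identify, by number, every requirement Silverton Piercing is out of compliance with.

1. condition 'offers permanent makeup' holds; sharps-disposal audit 52 days ago vs limit 45 → not met
2. sterilization log present → met
3. workstations without dedicated sharps container 2 ≤ 2 → met
4. condition 'serves clients under 18' does not hold → requirement n/a → met
5. condition 'performs piercings' holds; professional liability coverage $925,000 < $975,000 → not met
6. infection-control review 89 days ago vs limit 120 → met
7. first-aid certification 33 days ago vs limit 30 → not met
8. body-art establishment permit present → met
9. licensed body piercers 3 < 4 → not met
Not met: 1, 5, 7, 9

1, 5, 7, 9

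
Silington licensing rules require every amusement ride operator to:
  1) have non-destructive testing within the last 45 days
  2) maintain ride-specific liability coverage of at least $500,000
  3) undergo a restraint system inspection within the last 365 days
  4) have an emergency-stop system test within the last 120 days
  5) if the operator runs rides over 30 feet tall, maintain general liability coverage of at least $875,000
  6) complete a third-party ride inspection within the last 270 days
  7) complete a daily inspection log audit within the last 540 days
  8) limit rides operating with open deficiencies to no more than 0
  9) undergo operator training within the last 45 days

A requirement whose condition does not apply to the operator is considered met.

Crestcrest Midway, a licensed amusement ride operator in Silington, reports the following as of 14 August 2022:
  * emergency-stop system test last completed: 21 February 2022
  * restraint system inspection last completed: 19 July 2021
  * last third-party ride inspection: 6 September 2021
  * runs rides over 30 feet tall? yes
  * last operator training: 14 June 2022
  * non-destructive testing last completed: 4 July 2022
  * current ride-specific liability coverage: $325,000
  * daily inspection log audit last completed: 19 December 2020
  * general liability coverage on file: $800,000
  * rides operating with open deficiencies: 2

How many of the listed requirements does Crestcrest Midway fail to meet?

8

1. non-destructive testing 41 days ago vs limit 45 → met
2. ride-specific liability coverage $325,000 < $500,000 → not met
3. restraint system inspection 391 days ago vs limit 365 → not met
4. emergency-stop system test 174 days ago vs limit 120 → not met
5. condition 'runs rides over 30 feet tall' holds; general liability coverage $800,000 < $875,000 → not met
6. third-party ride inspection 342 days ago vs limit 270 → not met
7. daily inspection log audit 603 days ago vs limit 540 → not met
8. rides operating with open deficiencies 2 > 0 → not met
9. operator training 61 days ago vs limit 45 → not met
Not met: 8 of 9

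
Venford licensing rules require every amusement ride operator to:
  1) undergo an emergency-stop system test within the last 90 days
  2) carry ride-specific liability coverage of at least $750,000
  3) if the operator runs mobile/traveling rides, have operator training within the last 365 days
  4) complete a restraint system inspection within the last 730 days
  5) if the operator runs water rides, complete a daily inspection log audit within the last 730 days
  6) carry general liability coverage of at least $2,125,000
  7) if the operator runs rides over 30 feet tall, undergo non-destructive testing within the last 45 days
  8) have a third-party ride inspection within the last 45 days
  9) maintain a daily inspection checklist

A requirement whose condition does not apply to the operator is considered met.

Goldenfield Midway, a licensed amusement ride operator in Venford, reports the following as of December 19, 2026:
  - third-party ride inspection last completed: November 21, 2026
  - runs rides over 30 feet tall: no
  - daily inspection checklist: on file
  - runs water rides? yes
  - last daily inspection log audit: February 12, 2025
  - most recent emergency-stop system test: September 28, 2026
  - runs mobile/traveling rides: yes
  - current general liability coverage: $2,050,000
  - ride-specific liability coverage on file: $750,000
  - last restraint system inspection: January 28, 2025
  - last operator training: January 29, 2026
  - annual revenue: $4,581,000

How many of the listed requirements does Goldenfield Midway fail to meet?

1. emergency-stop system test 82 days ago vs limit 90 → met
2. ride-specific liability coverage $750,000 ≥ $750,000 → met
3. condition 'runs mobile/traveling rides' holds; operator training 324 days ago vs limit 365 → met
4. restraint system inspection 690 days ago vs limit 730 → met
5. condition 'runs water rides' holds; daily inspection log audit 675 days ago vs limit 730 → met
6. general liability coverage $2,050,000 < $2,125,000 → not met
7. condition 'runs rides over 30 feet tall' does not hold → requirement n/a → met
8. third-party ride inspection 28 days ago vs limit 45 → met
9. daily inspection checklist present → met
Not met: 1 of 9

1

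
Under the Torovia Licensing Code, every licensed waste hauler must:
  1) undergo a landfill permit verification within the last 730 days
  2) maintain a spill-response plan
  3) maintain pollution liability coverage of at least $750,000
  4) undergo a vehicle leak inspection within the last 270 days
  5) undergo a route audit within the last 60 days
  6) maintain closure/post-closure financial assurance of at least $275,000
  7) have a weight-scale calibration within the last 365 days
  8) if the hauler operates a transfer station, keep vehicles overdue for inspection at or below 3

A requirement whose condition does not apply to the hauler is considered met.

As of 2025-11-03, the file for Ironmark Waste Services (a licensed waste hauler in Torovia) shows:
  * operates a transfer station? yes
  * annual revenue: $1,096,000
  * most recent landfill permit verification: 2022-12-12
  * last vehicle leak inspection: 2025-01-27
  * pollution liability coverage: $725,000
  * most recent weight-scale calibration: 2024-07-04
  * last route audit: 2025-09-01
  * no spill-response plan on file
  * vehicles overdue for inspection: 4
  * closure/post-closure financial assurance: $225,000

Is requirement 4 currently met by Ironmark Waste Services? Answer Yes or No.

No

4. vehicle leak inspection 280 days ago vs limit 270 → not met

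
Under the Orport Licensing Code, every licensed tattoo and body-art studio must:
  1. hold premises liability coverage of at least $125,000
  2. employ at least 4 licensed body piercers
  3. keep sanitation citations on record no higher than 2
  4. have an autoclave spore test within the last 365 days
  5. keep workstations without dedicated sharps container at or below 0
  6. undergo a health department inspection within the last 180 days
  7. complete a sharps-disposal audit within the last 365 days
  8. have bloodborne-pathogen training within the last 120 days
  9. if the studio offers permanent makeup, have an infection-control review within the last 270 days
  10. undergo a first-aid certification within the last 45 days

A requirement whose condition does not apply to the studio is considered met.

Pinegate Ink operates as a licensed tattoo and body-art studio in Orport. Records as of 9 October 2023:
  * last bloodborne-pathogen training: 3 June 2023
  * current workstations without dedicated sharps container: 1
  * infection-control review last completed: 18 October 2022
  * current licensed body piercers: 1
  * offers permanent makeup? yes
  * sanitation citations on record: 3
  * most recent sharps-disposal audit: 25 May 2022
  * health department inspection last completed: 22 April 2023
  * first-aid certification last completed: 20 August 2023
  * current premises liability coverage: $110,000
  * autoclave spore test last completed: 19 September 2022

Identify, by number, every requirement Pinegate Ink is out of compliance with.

1, 2, 3, 4, 5, 7, 8, 9, 10

1. premises liability coverage $110,000 < $125,000 → not met
2. licensed body piercers 1 < 4 → not met
3. sanitation citations on record 3 > 2 → not met
4. autoclave spore test 385 days ago vs limit 365 → not met
5. workstations without dedicated sharps container 1 > 0 → not met
6. health department inspection 170 days ago vs limit 180 → met
7. sharps-disposal audit 502 days ago vs limit 365 → not met
8. bloodborne-pathogen training 128 days ago vs limit 120 → not met
9. condition 'offers permanent makeup' holds; infection-control review 356 days ago vs limit 270 → not met
10. first-aid certification 50 days ago vs limit 45 → not met
Not met: 1, 2, 3, 4, 5, 7, 8, 9, 10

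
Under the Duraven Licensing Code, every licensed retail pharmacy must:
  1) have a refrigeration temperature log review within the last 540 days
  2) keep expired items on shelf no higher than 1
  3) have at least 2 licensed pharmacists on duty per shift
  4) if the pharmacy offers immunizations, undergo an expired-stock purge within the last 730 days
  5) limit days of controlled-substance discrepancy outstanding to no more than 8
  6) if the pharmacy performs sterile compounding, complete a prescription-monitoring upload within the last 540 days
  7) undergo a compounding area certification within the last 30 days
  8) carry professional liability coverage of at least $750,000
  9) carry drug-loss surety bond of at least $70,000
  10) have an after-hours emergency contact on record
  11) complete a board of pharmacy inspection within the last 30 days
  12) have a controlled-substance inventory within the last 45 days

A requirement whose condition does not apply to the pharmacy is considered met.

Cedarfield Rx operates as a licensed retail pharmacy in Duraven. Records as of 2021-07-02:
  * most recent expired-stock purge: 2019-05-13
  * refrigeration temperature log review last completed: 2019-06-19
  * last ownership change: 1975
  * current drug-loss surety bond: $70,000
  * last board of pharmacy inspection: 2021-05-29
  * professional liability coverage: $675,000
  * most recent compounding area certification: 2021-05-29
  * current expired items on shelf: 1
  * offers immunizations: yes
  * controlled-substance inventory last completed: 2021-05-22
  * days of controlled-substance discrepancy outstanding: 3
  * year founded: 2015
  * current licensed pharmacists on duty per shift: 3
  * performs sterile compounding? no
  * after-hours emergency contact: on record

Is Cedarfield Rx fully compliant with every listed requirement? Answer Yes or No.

No

1. refrigeration temperature log review 744 days ago vs limit 540 → not met
2. expired items on shelf 1 ≤ 1 → met
3. licensed pharmacists on duty per shift 3 ≥ 2 → met
4. condition 'offers immunizations' holds; expired-stock purge 781 days ago vs limit 730 → not met
5. days of controlled-substance discrepancy outstanding 3 ≤ 8 → met
6. condition 'performs sterile compounding' does not hold → requirement n/a → met
7. compounding area certification 34 days ago vs limit 30 → not met
8. professional liability coverage $675,000 < $750,000 → not met
9. drug-loss surety bond $70,000 ≥ $70,000 → met
10. after-hours emergency contact present → met
11. board of pharmacy inspection 34 days ago vs limit 30 → not met
12. controlled-substance inventory 41 days ago vs limit 45 → met
Not met: 1, 4, 7, 8, 11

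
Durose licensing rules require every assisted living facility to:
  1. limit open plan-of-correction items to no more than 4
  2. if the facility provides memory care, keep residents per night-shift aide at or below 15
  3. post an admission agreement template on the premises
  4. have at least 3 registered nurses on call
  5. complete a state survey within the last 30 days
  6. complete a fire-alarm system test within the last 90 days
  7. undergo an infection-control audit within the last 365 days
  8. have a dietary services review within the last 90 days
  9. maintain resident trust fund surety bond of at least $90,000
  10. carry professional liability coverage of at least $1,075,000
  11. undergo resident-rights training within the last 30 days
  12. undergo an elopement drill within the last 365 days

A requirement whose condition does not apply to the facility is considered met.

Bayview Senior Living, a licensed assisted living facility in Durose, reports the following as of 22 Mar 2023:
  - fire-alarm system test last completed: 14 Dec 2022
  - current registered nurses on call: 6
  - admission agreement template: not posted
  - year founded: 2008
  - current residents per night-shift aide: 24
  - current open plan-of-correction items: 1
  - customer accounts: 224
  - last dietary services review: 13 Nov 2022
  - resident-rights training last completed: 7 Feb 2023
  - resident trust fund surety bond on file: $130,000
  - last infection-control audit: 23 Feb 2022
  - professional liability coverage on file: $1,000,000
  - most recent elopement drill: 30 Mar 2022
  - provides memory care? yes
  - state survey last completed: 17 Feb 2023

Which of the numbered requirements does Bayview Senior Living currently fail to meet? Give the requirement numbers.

2, 3, 5, 6, 7, 8, 10, 11

1. open plan-of-correction items 1 ≤ 4 → met
2. condition 'provides memory care' holds; residents per night-shift aide 24 > 15 → not met
3. admission agreement template absent → not met
4. registered nurses on call 6 ≥ 3 → met
5. state survey 33 days ago vs limit 30 → not met
6. fire-alarm system test 98 days ago vs limit 90 → not met
7. infection-control audit 392 days ago vs limit 365 → not met
8. dietary services review 129 days ago vs limit 90 → not met
9. resident trust fund surety bond $130,000 ≥ $90,000 → met
10. professional liability coverage $1,000,000 < $1,075,000 → not met
11. resident-rights training 43 days ago vs limit 30 → not met
12. elopement drill 357 days ago vs limit 365 → met
Not met: 2, 3, 5, 6, 7, 8, 10, 11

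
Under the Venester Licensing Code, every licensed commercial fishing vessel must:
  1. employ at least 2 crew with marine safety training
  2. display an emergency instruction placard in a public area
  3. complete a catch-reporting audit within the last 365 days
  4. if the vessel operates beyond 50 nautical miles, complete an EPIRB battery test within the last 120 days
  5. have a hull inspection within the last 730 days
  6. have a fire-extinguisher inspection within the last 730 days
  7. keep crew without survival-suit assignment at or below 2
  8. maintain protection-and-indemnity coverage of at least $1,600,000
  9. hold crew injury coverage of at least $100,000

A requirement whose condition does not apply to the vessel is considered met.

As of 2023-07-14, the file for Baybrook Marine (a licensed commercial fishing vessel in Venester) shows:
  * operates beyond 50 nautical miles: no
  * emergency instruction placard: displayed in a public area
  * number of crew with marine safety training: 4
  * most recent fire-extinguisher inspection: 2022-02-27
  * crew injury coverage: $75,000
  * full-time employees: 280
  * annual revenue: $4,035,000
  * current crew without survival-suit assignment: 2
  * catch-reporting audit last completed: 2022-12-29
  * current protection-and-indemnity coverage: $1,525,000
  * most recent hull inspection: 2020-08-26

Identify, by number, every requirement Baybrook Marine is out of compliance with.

1. crew with marine safety training 4 ≥ 2 → met
2. emergency instruction placard present → met
3. catch-reporting audit 197 days ago vs limit 365 → met
4. condition 'operates beyond 50 nautical miles' does not hold → requirement n/a → met
5. hull inspection 1052 days ago vs limit 730 → not met
6. fire-extinguisher inspection 502 days ago vs limit 730 → met
7. crew without survival-suit assignment 2 ≤ 2 → met
8. protection-and-indemnity coverage $1,525,000 < $1,600,000 → not met
9. crew injury coverage $75,000 < $100,000 → not met
Not met: 5, 8, 9

5, 8, 9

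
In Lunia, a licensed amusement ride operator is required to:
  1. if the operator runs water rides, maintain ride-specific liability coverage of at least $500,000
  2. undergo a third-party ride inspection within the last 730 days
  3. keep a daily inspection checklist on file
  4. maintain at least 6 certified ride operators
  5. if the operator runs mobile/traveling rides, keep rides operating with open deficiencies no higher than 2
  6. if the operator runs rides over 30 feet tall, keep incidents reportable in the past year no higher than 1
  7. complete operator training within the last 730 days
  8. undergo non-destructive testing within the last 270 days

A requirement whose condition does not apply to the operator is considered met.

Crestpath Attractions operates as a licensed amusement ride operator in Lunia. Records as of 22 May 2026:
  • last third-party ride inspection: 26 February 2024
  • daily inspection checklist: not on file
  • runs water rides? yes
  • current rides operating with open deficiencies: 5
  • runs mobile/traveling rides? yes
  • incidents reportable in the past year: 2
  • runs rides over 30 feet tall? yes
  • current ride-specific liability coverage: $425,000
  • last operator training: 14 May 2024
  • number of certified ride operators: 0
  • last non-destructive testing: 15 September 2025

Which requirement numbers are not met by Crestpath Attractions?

1. condition 'runs water rides' holds; ride-specific liability coverage $425,000 < $500,000 → not met
2. third-party ride inspection 816 days ago vs limit 730 → not met
3. daily inspection checklist absent → not met
4. certified ride operators 0 < 6 → not met
5. condition 'runs mobile/traveling rides' holds; rides operating with open deficiencies 5 > 2 → not met
6. condition 'runs rides over 30 feet tall' holds; incidents reportable in the past year 2 > 1 → not met
7. operator training 738 days ago vs limit 730 → not met
8. non-destructive testing 249 days ago vs limit 270 → met
Not met: 1, 2, 3, 4, 5, 6, 7

1, 2, 3, 4, 5, 6, 7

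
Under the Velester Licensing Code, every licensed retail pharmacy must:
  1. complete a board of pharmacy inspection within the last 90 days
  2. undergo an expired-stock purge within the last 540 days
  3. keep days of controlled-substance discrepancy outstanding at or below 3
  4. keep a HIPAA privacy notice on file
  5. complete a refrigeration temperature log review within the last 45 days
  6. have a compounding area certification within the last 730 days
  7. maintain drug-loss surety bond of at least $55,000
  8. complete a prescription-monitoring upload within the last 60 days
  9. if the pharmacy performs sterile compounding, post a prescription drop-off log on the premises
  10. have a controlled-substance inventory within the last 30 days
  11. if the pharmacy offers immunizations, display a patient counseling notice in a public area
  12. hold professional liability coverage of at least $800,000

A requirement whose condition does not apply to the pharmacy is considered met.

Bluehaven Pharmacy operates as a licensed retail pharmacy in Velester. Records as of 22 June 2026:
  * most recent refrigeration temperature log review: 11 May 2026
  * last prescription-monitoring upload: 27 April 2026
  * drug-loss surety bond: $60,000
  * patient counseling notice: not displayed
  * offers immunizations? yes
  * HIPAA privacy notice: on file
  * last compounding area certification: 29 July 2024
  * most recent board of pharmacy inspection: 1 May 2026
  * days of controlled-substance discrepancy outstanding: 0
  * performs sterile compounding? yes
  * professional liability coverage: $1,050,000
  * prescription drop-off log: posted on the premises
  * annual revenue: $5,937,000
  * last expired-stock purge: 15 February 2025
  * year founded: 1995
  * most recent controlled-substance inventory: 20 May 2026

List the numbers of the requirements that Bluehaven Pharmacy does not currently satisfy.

1. board of pharmacy inspection 52 days ago vs limit 90 → met
2. expired-stock purge 492 days ago vs limit 540 → met
3. days of controlled-substance discrepancy outstanding 0 ≤ 3 → met
4. HIPAA privacy notice present → met
5. refrigeration temperature log review 42 days ago vs limit 45 → met
6. compounding area certification 693 days ago vs limit 730 → met
7. drug-loss surety bond $60,000 ≥ $55,000 → met
8. prescription-monitoring upload 56 days ago vs limit 60 → met
9. condition 'performs sterile compounding' holds; prescription drop-off log present → met
10. controlled-substance inventory 33 days ago vs limit 30 → not met
11. condition 'offers immunizations' holds; patient counseling notice absent → not met
12. professional liability coverage $1,050,000 ≥ $800,000 → met
Not met: 10, 11

10, 11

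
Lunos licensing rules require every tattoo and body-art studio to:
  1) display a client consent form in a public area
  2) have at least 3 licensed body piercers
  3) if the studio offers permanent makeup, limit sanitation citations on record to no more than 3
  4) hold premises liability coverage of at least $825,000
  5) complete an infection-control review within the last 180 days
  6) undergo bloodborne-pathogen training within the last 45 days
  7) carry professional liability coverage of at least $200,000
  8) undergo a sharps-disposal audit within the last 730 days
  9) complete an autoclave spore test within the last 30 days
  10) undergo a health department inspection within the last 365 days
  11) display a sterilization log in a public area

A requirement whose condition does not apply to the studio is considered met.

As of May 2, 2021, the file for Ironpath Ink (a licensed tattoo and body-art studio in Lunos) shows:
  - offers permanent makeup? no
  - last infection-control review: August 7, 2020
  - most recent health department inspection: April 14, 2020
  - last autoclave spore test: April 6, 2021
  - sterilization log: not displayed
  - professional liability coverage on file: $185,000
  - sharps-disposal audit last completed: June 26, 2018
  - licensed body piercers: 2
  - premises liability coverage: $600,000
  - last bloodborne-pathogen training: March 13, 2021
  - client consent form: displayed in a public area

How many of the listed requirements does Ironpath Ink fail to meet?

1. client consent form present → met
2. licensed body piercers 2 < 3 → not met
3. condition 'offers permanent makeup' does not hold → requirement n/a → met
4. premises liability coverage $600,000 < $825,000 → not met
5. infection-control review 268 days ago vs limit 180 → not met
6. bloodborne-pathogen training 50 days ago vs limit 45 → not met
7. professional liability coverage $185,000 < $200,000 → not met
8. sharps-disposal audit 1041 days ago vs limit 730 → not met
9. autoclave spore test 26 days ago vs limit 30 → met
10. health department inspection 383 days ago vs limit 365 → not met
11. sterilization log absent → not met
Not met: 8 of 11

8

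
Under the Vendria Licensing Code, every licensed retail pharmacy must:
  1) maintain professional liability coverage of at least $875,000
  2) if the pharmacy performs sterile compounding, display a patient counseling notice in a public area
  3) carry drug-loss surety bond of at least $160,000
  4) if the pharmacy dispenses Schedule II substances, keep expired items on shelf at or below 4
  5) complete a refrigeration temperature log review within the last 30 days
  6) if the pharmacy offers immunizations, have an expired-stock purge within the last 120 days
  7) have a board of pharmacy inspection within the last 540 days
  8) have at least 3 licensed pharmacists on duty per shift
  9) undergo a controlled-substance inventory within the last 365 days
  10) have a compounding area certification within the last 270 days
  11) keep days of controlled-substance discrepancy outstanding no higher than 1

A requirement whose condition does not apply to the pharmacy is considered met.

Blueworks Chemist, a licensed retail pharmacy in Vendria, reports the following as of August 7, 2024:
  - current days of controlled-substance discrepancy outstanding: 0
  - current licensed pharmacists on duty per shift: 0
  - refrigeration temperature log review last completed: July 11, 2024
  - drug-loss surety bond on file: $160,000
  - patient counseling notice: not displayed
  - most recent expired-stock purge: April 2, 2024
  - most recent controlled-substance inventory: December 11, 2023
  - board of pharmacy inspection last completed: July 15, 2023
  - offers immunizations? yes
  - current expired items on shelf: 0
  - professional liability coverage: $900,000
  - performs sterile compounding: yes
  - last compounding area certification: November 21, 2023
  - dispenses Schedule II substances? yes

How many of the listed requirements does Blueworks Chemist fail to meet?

1. professional liability coverage $900,000 ≥ $875,000 → met
2. condition 'performs sterile compounding' holds; patient counseling notice absent → not met
3. drug-loss surety bond $160,000 ≥ $160,000 → met
4. condition 'dispenses Schedule II substances' holds; expired items on shelf 0 ≤ 4 → met
5. refrigeration temperature log review 27 days ago vs limit 30 → met
6. condition 'offers immunizations' holds; expired-stock purge 127 days ago vs limit 120 → not met
7. board of pharmacy inspection 389 days ago vs limit 540 → met
8. licensed pharmacists on duty per shift 0 < 3 → not met
9. controlled-substance inventory 240 days ago vs limit 365 → met
10. compounding area certification 260 days ago vs limit 270 → met
11. days of controlled-substance discrepancy outstanding 0 ≤ 1 → met
Not met: 3 of 11

3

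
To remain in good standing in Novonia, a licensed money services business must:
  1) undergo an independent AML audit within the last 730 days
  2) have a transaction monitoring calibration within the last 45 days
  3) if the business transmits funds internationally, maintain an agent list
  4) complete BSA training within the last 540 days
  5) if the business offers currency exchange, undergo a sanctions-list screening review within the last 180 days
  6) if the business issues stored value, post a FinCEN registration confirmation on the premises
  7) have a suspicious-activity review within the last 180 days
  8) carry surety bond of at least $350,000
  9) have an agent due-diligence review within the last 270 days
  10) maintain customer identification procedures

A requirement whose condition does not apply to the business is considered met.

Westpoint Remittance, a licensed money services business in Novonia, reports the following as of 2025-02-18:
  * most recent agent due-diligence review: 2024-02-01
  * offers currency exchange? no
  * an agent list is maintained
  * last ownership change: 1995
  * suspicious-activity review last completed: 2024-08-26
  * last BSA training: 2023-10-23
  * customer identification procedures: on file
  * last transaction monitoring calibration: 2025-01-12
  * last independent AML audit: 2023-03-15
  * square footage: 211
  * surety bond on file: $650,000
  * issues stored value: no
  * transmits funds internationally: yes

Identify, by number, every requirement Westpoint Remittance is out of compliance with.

1. independent AML audit 706 days ago vs limit 730 → met
2. transaction monitoring calibration 37 days ago vs limit 45 → met
3. condition 'transmits funds internationally' holds; agent list present → met
4. BSA training 484 days ago vs limit 540 → met
5. condition 'offers currency exchange' does not hold → requirement n/a → met
6. condition 'issues stored value' does not hold → requirement n/a → met
7. suspicious-activity review 176 days ago vs limit 180 → met
8. surety bond $650,000 ≥ $350,000 → met
9. agent due-diligence review 383 days ago vs limit 270 → not met
10. customer identification procedures present → met
Not met: 9

9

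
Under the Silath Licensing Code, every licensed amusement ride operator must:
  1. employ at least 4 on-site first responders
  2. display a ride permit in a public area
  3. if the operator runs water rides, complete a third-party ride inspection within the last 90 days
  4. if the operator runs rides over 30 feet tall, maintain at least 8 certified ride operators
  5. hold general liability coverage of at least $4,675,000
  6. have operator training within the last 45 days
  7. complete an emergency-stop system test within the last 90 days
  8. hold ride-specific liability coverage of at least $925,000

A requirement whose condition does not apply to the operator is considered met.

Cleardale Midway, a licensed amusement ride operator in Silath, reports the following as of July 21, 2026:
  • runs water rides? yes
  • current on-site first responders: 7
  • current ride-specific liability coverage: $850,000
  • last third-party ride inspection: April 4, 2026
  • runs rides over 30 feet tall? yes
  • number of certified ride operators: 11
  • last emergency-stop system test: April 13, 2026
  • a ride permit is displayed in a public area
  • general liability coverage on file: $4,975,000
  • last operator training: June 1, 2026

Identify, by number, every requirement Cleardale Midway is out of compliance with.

3, 6, 7, 8

1. on-site first responders 7 ≥ 4 → met
2. ride permit present → met
3. condition 'runs water rides' holds; third-party ride inspection 108 days ago vs limit 90 → not met
4. condition 'runs rides over 30 feet tall' holds; certified ride operators 11 ≥ 8 → met
5. general liability coverage $4,975,000 ≥ $4,675,000 → met
6. operator training 50 days ago vs limit 45 → not met
7. emergency-stop system test 99 days ago vs limit 90 → not met
8. ride-specific liability coverage $850,000 < $925,000 → not met
Not met: 3, 6, 7, 8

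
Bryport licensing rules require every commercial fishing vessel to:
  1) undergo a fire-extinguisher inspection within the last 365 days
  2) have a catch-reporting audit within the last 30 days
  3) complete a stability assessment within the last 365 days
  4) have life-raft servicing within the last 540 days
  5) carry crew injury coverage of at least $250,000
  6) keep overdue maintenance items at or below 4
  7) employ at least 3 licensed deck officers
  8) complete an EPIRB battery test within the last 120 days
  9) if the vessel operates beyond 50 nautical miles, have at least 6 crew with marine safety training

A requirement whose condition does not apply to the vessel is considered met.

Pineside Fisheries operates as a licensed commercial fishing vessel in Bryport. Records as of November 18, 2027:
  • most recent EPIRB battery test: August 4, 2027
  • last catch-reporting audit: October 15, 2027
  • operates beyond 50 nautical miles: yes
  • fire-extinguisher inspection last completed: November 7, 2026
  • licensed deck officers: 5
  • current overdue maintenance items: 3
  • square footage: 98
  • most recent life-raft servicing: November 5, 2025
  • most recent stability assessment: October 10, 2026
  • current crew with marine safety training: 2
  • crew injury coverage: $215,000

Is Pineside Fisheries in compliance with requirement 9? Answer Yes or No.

9. condition 'operates beyond 50 nautical miles' holds; crew with marine safety training 2 < 6 → not met

No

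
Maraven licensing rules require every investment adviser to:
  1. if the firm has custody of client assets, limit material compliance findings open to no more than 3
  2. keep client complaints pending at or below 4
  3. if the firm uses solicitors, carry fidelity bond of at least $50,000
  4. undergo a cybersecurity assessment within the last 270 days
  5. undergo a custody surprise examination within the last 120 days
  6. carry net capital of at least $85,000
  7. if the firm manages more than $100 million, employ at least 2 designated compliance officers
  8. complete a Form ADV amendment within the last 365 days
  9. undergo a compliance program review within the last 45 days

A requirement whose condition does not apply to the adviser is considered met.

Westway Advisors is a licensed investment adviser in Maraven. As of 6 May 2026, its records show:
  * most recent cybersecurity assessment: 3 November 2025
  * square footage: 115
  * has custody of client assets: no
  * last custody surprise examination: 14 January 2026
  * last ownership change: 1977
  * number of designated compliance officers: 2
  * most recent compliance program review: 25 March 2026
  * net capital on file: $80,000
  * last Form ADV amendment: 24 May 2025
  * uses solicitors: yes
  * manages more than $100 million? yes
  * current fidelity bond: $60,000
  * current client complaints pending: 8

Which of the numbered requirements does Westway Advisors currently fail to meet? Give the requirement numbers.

1. condition 'has custody of client assets' does not hold → requirement n/a → met
2. client complaints pending 8 > 4 → not met
3. condition 'uses solicitors' holds; fidelity bond $60,000 ≥ $50,000 → met
4. cybersecurity assessment 184 days ago vs limit 270 → met
5. custody surprise examination 112 days ago vs limit 120 → met
6. net capital $80,000 < $85,000 → not met
7. condition 'manages more than $100 million' holds; designated compliance officers 2 ≥ 2 → met
8. Form ADV amendment 347 days ago vs limit 365 → met
9. compliance program review 42 days ago vs limit 45 → met
Not met: 2, 6

2, 6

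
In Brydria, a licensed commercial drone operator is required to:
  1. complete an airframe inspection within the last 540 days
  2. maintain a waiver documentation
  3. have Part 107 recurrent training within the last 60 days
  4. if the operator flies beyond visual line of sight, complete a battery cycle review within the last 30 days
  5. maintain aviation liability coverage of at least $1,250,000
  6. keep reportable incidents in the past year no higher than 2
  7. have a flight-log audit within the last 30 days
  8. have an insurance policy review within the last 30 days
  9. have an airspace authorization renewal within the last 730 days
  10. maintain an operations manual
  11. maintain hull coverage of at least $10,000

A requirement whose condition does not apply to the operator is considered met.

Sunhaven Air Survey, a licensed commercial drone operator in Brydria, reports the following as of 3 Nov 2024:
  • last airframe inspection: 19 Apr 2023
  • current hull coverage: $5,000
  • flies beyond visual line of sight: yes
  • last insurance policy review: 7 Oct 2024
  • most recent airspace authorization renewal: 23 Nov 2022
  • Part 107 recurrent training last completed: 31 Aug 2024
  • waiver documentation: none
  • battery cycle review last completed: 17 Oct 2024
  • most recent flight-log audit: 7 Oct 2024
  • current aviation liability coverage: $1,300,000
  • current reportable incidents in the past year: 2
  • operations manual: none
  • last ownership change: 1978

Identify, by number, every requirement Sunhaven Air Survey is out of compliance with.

1, 2, 3, 10, 11

1. airframe inspection 564 days ago vs limit 540 → not met
2. waiver documentation absent → not met
3. Part 107 recurrent training 64 days ago vs limit 60 → not met
4. condition 'flies beyond visual line of sight' holds; battery cycle review 17 days ago vs limit 30 → met
5. aviation liability coverage $1,300,000 ≥ $1,250,000 → met
6. reportable incidents in the past year 2 ≤ 2 → met
7. flight-log audit 27 days ago vs limit 30 → met
8. insurance policy review 27 days ago vs limit 30 → met
9. airspace authorization renewal 711 days ago vs limit 730 → met
10. operations manual absent → not met
11. hull coverage $5,000 < $10,000 → not met
Not met: 1, 2, 3, 10, 11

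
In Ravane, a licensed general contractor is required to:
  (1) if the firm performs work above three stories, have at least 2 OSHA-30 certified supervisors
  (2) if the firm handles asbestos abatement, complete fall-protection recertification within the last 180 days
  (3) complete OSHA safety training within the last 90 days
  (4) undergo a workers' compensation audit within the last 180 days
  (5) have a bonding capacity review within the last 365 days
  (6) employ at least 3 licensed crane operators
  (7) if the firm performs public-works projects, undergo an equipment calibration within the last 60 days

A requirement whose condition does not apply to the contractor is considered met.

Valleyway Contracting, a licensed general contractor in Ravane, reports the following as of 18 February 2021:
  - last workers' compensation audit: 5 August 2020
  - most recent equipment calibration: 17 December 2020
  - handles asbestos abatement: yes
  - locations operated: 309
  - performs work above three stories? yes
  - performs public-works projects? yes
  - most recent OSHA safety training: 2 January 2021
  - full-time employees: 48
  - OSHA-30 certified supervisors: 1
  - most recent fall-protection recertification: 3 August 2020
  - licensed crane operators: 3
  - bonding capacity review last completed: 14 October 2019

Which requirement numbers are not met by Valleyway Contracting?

1. condition 'performs work above three stories' holds; OSHA-30 certified supervisors 1 < 2 → not met
2. condition 'handles asbestos abatement' holds; fall-protection recertification 199 days ago vs limit 180 → not met
3. OSHA safety training 47 days ago vs limit 90 → met
4. workers' compensation audit 197 days ago vs limit 180 → not met
5. bonding capacity review 493 days ago vs limit 365 → not met
6. licensed crane operators 3 ≥ 3 → met
7. condition 'performs public-works projects' holds; equipment calibration 63 days ago vs limit 60 → not met
Not met: 1, 2, 4, 5, 7

1, 2, 4, 5, 7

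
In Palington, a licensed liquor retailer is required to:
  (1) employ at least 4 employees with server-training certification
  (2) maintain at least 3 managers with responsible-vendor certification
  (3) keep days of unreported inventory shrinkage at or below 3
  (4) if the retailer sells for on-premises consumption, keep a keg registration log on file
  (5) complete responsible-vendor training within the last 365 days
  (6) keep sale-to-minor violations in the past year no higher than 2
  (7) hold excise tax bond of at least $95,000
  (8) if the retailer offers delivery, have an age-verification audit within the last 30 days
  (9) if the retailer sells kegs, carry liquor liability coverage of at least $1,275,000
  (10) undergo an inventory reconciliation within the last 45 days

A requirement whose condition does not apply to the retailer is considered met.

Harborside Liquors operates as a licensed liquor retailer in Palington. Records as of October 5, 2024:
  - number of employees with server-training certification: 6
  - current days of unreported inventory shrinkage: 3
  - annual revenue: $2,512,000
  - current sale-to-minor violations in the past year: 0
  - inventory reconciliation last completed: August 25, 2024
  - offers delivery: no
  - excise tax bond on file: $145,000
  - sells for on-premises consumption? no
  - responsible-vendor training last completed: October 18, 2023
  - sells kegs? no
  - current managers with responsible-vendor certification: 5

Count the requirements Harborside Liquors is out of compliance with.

1. employees with server-training certification 6 ≥ 4 → met
2. managers with responsible-vendor certification 5 ≥ 3 → met
3. days of unreported inventory shrinkage 3 ≤ 3 → met
4. condition 'sells for on-premises consumption' does not hold → requirement n/a → met
5. responsible-vendor training 353 days ago vs limit 365 → met
6. sale-to-minor violations in the past year 0 ≤ 2 → met
7. excise tax bond $145,000 ≥ $95,000 → met
8. condition 'offers delivery' does not hold → requirement n/a → met
9. condition 'sells kegs' does not hold → requirement n/a → met
10. inventory reconciliation 41 days ago vs limit 45 → met
Not met: 0 of 10

0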